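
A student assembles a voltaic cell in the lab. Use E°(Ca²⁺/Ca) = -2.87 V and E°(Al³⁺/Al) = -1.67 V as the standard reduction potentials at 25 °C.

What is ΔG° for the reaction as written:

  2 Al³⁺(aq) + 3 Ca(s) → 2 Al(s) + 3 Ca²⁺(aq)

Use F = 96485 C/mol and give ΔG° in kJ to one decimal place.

-694.7 kJ

As written, Al³⁺/Al is reduced (cathode) and Ca²⁺/Ca is oxidised (anode), so E°cell = (-1.67) − (-2.87) = +1.20 V.
Balancing electrons gives n = 6.
ΔG° = −nFE° = −(6)(96485)(+1.20) = -694,692 J = -694.7 kJ.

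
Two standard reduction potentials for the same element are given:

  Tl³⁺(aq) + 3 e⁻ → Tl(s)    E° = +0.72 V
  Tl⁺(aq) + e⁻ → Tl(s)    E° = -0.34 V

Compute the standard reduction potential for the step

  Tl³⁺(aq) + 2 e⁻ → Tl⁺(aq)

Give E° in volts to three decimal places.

Sequential free energies add, so n₃E°₃ = n₁E°₁ + n₂E°₂.
With n₃ = 3, and the known step contributing 1×(-0.34) V, the unknown satisfies 2·E° = 3×(+0.72) − 1×(-0.34) = +2.500.
E° = +2.500 / 2 = +1.250 V.

+1.250 V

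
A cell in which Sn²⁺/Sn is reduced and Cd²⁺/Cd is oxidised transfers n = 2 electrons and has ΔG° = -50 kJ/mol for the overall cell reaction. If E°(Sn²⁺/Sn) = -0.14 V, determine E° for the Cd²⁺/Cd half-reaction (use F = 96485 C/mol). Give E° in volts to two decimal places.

E°cell = −ΔG°/(nF) = −(-50×10³)/((2)(96485)) = +0.259 V.
Since Sn²⁺/Sn is the cathode and Cd²⁺/Cd the anode, E°cell = E°(Sn²⁺/Sn) − E°(Cd²⁺/Cd).
So E°(Cd²⁺/Cd) = E°(Sn²⁺/Sn) − E°cell = (-0.14) − (+0.259) = -0.40 V.

-0.40 V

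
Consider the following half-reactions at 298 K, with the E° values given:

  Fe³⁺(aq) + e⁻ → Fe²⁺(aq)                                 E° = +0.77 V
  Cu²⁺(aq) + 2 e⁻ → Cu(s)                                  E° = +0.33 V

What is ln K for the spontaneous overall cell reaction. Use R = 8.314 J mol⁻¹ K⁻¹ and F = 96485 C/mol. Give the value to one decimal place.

Cathode: Fe³⁺/Fe²⁺; anode: Cu²⁺/Cu. E°cell = (+0.77) − (+0.33) = +0.44 V, with n = 2.
ΔG° = −nFE° = −RT ln K, so ln K = nFE°/(RT) = (2)(96485)(+0.44) / ((8.314)(298)) = 34.270.

34.3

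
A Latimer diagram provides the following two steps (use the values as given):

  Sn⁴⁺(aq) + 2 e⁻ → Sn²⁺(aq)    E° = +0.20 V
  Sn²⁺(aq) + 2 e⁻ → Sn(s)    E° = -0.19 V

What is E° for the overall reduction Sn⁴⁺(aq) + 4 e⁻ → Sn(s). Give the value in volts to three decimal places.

Adding the free-energy changes (−nFE°) of the two steps gives −n₃FE°₃ = −n₁FE°₁ − n₂FE°₂.
E°₃ = (2×+0.20 + 2×-0.19) / 4 = (+0.020) / 4 = +0.005 V.

+0.005 V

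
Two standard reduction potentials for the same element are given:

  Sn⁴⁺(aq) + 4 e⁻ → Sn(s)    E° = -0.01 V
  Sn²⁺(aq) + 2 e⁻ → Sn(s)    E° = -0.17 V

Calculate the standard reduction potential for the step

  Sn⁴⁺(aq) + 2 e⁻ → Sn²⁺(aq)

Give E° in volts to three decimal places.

+0.150 V

Sequential free energies add, so n₃E°₃ = n₁E°₁ + n₂E°₂.
With n₃ = 4, and the known step contributing 2×(-0.17) V, the unknown satisfies 2·E° = 4×(-0.01) − 2×(-0.17) = +0.300.
E° = +0.300 / 2 = +0.150 V.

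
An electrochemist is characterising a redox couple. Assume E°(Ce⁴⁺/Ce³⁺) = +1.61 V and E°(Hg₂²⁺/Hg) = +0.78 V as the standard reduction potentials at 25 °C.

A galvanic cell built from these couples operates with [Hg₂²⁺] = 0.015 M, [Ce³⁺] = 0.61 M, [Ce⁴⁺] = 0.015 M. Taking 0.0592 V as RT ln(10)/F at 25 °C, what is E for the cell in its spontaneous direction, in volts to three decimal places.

Ce⁴⁺/Ce³⁺ is the cathode (higher E°), Hg₂²⁺/Hg the anode: E°cell = +1.61 − (+0.78) = +0.83 V, n = 2.
Overall: 2 Ce⁴⁺(aq) + 2 Hg(l) → 2 Ce³⁺(aq) + Hg₂²⁺(aq)
Q = [Ce³⁺]^2·[Hg₂²⁺] / ([Ce⁴⁺]^2); log Q = 1.395.
E = E° − (0.0592/n) log Q = +0.83 − (0.0592/2)(1.395) = +0.789 V.

+0.789 V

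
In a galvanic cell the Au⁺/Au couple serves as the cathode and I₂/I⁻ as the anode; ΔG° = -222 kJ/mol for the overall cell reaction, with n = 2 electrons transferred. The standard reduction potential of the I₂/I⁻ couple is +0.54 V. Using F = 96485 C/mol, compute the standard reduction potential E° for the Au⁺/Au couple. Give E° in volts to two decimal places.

+1.69 V

E°cell = −ΔG°/(nF) = −(-222×10³)/((2)(96485)) = +1.150 V.
Since Au⁺/Au is the cathode and I₂/I⁻ the anode, E°cell = E°(Au⁺/Au) − E°(I₂/I⁻).
So E°(Au⁺/Au) = E°cell + E°(I₂/I⁻) = +1.150 + (+0.54) = +1.69 V.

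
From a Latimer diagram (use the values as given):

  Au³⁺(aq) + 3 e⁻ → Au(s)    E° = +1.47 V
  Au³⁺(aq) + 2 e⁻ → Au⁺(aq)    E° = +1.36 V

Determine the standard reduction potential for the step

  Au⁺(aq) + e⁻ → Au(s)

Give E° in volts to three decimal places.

+1.690 V

Sequential free energies add, so n₃E°₃ = n₁E°₁ + n₂E°₂.
With n₃ = 3, and the known step contributing 2×(+1.36) V, the unknown satisfies 1·E° = 3×(+1.47) − 2×(+1.36) = +1.690.
E° = +1.690 / 1 = +1.690 V.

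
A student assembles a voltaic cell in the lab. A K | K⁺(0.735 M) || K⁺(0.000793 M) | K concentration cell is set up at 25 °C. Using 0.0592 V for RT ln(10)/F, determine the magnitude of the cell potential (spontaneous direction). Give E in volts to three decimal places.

For a concentration cell E°cell = 0. The 0.735 M side is the cathode (reduction is favoured where [K⁺] is higher).
With n = 1, E = −(0.0592/1) log([K⁺]ₐₙ/[K⁺]꜀ₐₜ) = −(0.0592/1) log(0.000793/0.735) = −(0.0592/1)(-2.967) = +0.176 V.

+0.176 V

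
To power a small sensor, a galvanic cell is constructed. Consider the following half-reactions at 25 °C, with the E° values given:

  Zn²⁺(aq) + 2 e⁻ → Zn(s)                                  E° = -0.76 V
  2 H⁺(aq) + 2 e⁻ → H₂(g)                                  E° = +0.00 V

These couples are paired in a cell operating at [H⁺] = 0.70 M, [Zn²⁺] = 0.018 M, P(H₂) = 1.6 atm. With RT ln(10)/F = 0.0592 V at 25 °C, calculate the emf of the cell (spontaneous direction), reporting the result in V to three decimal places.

H⁺/H₂ is the cathode (higher E°), Zn²⁺/Zn the anode: E°cell = +0.00 − (-0.76) = +0.76 V, n = 2.
Overall: 2 H⁺(aq) + Zn(s) → H₂(g) + Zn²⁺(aq)
Q = P(H₂)·[Zn²⁺] / ([H⁺]^2); log Q = -1.231.
E = E° − (0.0592/n) log Q = +0.76 − (0.0592/2)(-1.231) = +0.796 V.

+0.796 V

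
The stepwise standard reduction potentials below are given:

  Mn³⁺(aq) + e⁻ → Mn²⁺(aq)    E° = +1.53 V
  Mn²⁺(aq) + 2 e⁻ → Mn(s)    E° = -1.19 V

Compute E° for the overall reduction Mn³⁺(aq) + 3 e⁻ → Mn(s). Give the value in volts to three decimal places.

Since ΔG° = −nFE° is additive over sequential reductions, n₃E°₃ = n₁E°₁ + n₂E°₂.
E°₃ = (1×+1.53 + 2×-1.19) / 3 = (-0.850) / 3 = -0.283 V.
Simply averaging or adding the two E° values would be wrong; the electron-weighted sum is required.

-0.283 V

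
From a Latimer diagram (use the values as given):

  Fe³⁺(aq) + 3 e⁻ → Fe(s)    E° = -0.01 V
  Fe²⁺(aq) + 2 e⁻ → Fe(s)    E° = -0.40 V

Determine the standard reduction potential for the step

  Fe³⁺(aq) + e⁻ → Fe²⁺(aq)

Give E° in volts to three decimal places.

+0.770 V

Sequential free energies add, so n₃E°₃ = n₁E°₁ + n₂E°₂.
With n₃ = 3, and the known step contributing 2×(-0.40) V, the unknown satisfies 1·E° = 3×(-0.01) − 2×(-0.40) = +0.770.
E° = +0.770 / 1 = +0.770 V.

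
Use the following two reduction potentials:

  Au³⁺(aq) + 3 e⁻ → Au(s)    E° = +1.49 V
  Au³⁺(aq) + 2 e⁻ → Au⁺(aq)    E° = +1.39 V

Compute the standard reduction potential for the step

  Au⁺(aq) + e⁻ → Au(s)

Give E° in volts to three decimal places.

+1.690 V

Sequential free energies add, so n₃E°₃ = n₁E°₁ + n₂E°₂.
With n₃ = 3, and the known step contributing 2×(+1.39) V, the unknown satisfies 1·E° = 3×(+1.49) − 2×(+1.39) = +1.690.
E° = +1.690 / 1 = +1.690 V.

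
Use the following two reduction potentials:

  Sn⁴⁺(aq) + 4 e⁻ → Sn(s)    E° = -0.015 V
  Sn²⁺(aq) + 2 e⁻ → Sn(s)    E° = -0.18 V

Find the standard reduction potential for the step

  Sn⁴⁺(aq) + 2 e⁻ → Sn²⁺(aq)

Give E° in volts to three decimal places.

Sequential free energies add, so n₃E°₃ = n₁E°₁ + n₂E°₂.
With n₃ = 4, and the known step contributing 2×(-0.18) V, the unknown satisfies 2·E° = 4×(-0.015) − 2×(-0.18) = +0.300.
E° = +0.300 / 2 = +0.150 V.

+0.150 V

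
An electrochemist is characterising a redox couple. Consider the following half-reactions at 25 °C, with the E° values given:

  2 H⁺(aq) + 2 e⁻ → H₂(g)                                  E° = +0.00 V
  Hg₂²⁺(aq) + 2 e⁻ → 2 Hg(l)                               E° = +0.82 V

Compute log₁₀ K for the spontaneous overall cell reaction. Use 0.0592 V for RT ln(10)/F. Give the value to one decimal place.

Cathode: Hg₂²⁺/Hg; anode: H⁺/H₂. E°cell = +0.82 V, n = 2.
log K = nE°cell / 0.0592 = (2)(+0.82) / 0.0592 = 27.7.

27.7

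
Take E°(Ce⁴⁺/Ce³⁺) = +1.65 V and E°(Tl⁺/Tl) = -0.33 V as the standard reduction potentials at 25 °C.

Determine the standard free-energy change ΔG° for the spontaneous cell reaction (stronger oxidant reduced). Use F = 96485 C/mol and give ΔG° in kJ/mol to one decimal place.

Ce⁴⁺/Ce³⁺ (E° = +1.65 V) is the cathode; Tl⁺/Tl (E° = -0.33 V) is the anode, so E°cell = +1.98 V.
Balancing electrons gives n = 1 (lcm of 1 and 1).
ΔG° = −nFE° = −(1)(96485)(+1.98) = -191,040 J = -191.0 kJ/mol.

-191.0 kJ/mol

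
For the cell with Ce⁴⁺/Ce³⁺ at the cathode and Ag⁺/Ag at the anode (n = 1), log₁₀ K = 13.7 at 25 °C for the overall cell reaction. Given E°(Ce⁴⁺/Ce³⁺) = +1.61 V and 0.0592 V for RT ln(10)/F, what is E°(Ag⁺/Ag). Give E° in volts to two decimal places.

E°cell = (0.0592/n)·log K = (0.0592/1)(13.7) = +0.811 V.
Since Ce⁴⁺/Ce³⁺ is the cathode and Ag⁺/Ag the anode, E°cell = E°(Ce⁴⁺/Ce³⁺) − E°(Ag⁺/Ag).
So E°(Ag⁺/Ag) = E°(Ce⁴⁺/Ce³⁺) − E°cell = (+1.61) − (+0.811) = +0.80 V.

+0.80 V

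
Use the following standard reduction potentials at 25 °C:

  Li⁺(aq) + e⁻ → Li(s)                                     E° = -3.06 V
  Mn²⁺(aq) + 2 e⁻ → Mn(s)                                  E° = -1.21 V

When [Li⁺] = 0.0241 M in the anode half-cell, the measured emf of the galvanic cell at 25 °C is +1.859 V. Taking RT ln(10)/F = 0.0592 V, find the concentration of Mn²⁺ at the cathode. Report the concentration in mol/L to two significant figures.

Mn²⁺/Mn is the cathode, Li⁺/Li the anode: E°cell = +1.85 V, n = 2.
Overall reaction: Mn²⁺(aq) + 2 Li(s) → Mn(s) + 2 Li⁺(aq); Q = [Li⁺]^2/[Mn²⁺]^1.
From E = E° − (0.0592/n) log Q: log Q = (E° − E)·n/0.0592 = (+1.85 − (+1.859))·2/0.0592 = -0.3041.
So 1·log[Mn²⁺] = 2·log(0.0241) − log Q = -3.2360 − (-0.3041) = -2.9319; [Mn²⁺] = 10^(-2.9319) ≈ 0.0012 M.

0.0012 M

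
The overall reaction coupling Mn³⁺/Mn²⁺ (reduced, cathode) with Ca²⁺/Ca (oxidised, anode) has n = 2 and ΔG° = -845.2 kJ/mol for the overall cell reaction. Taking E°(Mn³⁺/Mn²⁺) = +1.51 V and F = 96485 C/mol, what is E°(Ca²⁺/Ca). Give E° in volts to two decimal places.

E°cell = −ΔG°/(nF) = −(-845.2×10³)/((2)(96485)) = +4.380 V.
Since Mn³⁺/Mn²⁺ is the cathode and Ca²⁺/Ca the anode, E°cell = E°(Mn³⁺/Mn²⁺) − E°(Ca²⁺/Ca).
So E°(Ca²⁺/Ca) = E°(Mn³⁺/Mn²⁺) − E°cell = (+1.51) − (+4.380) = -2.87 V.

-2.87 V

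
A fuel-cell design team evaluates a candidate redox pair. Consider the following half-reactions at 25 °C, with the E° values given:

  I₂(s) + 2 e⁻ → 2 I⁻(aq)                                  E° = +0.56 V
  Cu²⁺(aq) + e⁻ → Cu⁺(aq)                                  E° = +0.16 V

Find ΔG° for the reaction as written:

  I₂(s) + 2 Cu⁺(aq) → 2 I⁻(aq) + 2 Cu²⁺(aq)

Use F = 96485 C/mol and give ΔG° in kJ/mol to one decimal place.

-77.2 kJ/mol

As written, I₂/I⁻ is reduced (cathode) and Cu²⁺/Cu⁺ is oxidised (anode), so E°cell = (+0.56) − (+0.16) = +0.40 V.
Balancing electrons gives n = 2.
ΔG° = −nFE° = −(2)(96485)(+0.40) = -77,188 J = -77.2 kJ/mol.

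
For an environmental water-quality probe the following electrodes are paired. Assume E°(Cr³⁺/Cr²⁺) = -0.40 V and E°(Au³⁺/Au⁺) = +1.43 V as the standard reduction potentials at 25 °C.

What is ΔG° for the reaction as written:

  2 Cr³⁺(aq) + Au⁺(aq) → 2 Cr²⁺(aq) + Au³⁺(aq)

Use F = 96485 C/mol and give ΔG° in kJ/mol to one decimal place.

+353.1 kJ/mol

As written, Cr³⁺/Cr²⁺ is reduced (cathode) and Au³⁺/Au⁺ is oxidised (anode), so E°cell = (-0.40) − (+1.43) = -1.83 V.
Balancing electrons gives n = 2.
ΔG° = −nFE° = −(2)(96485)(-1.83) = 353,135 J = +353.1 kJ/mol.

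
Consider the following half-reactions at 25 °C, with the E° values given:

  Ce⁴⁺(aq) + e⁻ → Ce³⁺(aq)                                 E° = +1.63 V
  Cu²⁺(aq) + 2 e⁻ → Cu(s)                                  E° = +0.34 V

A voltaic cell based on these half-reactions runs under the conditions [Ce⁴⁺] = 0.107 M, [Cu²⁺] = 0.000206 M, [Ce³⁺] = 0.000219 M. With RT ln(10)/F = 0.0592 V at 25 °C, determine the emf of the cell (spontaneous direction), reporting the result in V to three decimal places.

Ce⁴⁺/Ce³⁺ is the cathode (higher E°), Cu²⁺/Cu the anode: E°cell = +1.63 − (+0.34) = +1.29 V, n = 2.
Overall: 2 Ce⁴⁺(aq) + Cu(s) → 2 Ce³⁺(aq) + Cu²⁺(aq)
Q = [Ce³⁺]^2·[Cu²⁺] / ([Ce⁴⁺]^2); log Q = -9.064.
E = E° − (0.0592/n) log Q = +1.29 − (0.0592/2)(-9.064) = +1.558 V.

+1.558 V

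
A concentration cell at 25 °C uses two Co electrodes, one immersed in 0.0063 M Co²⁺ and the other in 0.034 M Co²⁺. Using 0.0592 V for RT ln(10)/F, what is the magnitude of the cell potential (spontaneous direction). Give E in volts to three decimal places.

For a concentration cell E°cell = 0. The 0.034 M side is the cathode (reduction is favoured where [Co²⁺] is higher).
With n = 2, E = −(0.0592/2) log([Co²⁺]ₐₙ/[Co²⁺]꜀ₐₜ) = −(0.0592/2) log(0.0063/0.034) = −(0.0592/2)(-0.732) = +0.022 V.

+0.022 V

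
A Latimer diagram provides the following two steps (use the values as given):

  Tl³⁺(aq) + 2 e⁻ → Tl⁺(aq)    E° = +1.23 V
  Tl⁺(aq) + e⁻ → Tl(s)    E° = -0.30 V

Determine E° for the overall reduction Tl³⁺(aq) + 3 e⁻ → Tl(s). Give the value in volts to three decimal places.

Adding the free-energy changes (−nFE°) of the two steps gives −n₃FE°₃ = −n₁FE°₁ − n₂FE°₂.
E°₃ = (2×+1.23 + 1×-0.30) / 3 = (+2.160) / 3 = +0.720 V.
E° values themselves are not directly additive — weighting by electron count is essential.

+0.720 V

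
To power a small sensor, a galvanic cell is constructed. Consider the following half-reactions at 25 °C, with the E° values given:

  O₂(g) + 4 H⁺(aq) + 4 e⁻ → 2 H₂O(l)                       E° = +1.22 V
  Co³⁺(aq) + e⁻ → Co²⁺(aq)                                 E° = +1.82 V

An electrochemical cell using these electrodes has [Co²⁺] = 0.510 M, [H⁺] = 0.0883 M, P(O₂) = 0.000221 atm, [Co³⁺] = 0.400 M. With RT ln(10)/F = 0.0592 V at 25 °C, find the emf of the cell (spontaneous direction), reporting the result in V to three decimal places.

Co³⁺/Co²⁺ is the cathode (higher E°), O₂/H₂O the anode: E°cell = +1.82 − (+1.22) = +0.60 V, n = 4.
Overall: 4 Co³⁺(aq) + 2 H₂O(l) → 4 Co²⁺(aq) + O₂(g) + 4 H⁺(aq)
Q = [Co²⁺]^4·P(O₂)·[H⁺]^4 / ([Co³⁺]^4); log Q = -7.450.
E = E° − (0.0592/n) log Q = +0.60 − (0.0592/4)(-7.450) = +0.710 V.

+0.710 V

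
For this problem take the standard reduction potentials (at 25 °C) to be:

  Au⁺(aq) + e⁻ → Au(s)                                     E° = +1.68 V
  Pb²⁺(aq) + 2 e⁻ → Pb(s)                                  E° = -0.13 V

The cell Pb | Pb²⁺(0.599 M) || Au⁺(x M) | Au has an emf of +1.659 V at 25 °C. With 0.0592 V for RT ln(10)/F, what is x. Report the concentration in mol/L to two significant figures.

0.0022 M

Au⁺/Au is the cathode, Pb²⁺/Pb the anode: E°cell = +1.81 V, n = 2.
Overall reaction: 2 Au⁺(aq) + Pb(s) → 2 Au(s) + Pb²⁺(aq); Q = [Pb²⁺]^1/[Au⁺]^2.
From E = E° − (0.0592/n) log Q: log Q = (E° − E)·n/0.0592 = (+1.81 − (+1.659))·2/0.0592 = 5.1014.
So 2·log[Au⁺] = 1·log(0.599) − log Q = -0.2226 − (5.1014) = -5.3240; log[Au⁺] = -5.3240 / 2 = -2.6620; [Au⁺] = 10^(-2.6620) ≈ 0.0022 M.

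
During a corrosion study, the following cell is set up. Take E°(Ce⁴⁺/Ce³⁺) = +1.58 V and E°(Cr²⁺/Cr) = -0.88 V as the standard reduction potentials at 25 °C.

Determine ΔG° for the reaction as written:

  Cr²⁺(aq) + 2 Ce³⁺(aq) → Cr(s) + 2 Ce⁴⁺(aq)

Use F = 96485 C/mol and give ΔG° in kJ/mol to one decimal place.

+474.7 kJ/mol

As written, Cr²⁺/Cr is reduced (cathode) and Ce⁴⁺/Ce³⁺ is oxidised (anode), so E°cell = (-0.88) − (+1.58) = -2.46 V.
Balancing electrons gives n = 2.
ΔG° = −nFE° = −(2)(96485)(-2.46) = 474,706 J = +474.7 kJ/mol.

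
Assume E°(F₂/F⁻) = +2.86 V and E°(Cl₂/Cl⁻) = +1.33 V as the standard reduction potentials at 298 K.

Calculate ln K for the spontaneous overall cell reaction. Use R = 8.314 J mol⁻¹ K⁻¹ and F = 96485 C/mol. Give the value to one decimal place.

119.2

Cathode: F₂/F⁻; anode: Cl₂/Cl⁻. E°cell = (+2.86) − (+1.33) = +1.53 V, with n = 2.
ΔG° = −nFE° = −RT ln K, so ln K = nFE°/(RT) = (2)(96485)(+1.53) / ((8.314)(298)) = 119.167.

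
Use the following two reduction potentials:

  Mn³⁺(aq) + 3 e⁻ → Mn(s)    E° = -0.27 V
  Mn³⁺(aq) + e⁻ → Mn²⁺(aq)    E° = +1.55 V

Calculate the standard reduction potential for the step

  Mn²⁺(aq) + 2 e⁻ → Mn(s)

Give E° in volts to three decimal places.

Sequential free energies add, so n₃E°₃ = n₁E°₁ + n₂E°₂.
With n₃ = 3, and the known step contributing 1×(+1.55) V, the unknown satisfies 2·E° = 3×(-0.27) − 1×(+1.55) = -2.360.
E° = -2.360 / 2 = -1.180 V.

-1.180 V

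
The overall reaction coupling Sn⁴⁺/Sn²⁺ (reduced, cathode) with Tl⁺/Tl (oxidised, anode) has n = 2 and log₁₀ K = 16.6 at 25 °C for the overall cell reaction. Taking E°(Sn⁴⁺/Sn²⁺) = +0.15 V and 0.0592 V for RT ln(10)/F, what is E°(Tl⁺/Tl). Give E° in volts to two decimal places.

E°cell = (0.0592/n)·log K = (0.0592/2)(16.6) = +0.491 V.
Since Sn⁴⁺/Sn²⁺ is the cathode and Tl⁺/Tl the anode, E°cell = E°(Sn⁴⁺/Sn²⁺) − E°(Tl⁺/Tl).
So E°(Tl⁺/Tl) = E°(Sn⁴⁺/Sn²⁺) − E°cell = (+0.15) − (+0.491) = -0.34 V.

-0.34 V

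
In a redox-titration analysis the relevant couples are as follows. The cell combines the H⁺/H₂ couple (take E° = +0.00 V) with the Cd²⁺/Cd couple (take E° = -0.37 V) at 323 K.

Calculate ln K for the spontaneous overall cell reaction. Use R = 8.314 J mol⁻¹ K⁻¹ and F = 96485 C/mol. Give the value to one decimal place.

26.6

Cathode: H⁺/H₂; anode: Cd²⁺/Cd. E°cell = (+0.00) − (-0.37) = +0.37 V, with n = 2.
ΔG° = −nFE° = −RT ln K, so ln K = nFE°/(RT) = (2)(96485)(+0.37) / ((8.314)(323)) = 26.588.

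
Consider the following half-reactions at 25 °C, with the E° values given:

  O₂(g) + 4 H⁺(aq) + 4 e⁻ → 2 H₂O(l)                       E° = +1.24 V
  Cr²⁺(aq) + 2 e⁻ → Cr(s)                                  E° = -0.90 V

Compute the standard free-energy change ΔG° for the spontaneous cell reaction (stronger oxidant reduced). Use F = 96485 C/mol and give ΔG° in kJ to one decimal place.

O₂/H₂O (E° = +1.24 V) is the cathode; Cr²⁺/Cr (E° = -0.90 V) is the anode, so E°cell = +2.14 V.
Balancing electrons gives n = 4 (lcm of 4 and 2).
ΔG° = −nFE° = −(4)(96485)(+2.14) = -825,912 J = -825.9 kJ.

-825.9 kJ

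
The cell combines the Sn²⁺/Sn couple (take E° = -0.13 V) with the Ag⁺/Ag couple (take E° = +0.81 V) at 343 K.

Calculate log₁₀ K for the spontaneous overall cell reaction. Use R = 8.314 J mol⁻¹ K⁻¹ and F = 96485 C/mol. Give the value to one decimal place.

Cathode: Ag⁺/Ag; anode: Sn²⁺/Sn. E°cell = (+0.81) − (-0.13) = +0.94 V, with n = 2.
ΔG° = −nFE° = −RT ln K, so ln K = nFE°/(RT) = (2)(96485)(+0.94) / ((8.314)(343)) = 63.608.
log₁₀ K = 63.608 / ln 10 = 27.6.

27.6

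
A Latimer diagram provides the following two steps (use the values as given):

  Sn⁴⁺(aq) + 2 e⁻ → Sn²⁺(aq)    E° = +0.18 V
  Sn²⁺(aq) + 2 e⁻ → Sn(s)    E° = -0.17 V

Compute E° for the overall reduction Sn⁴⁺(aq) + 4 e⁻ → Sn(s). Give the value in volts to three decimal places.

Since ΔG° = −nFE° is additive over sequential reductions, n₃E°₃ = n₁E°₁ + n₂E°₂.
E°₃ = (2×+0.18 + 2×-0.17) / 4 = (+0.020) / 4 = +0.005 V.

+0.005 V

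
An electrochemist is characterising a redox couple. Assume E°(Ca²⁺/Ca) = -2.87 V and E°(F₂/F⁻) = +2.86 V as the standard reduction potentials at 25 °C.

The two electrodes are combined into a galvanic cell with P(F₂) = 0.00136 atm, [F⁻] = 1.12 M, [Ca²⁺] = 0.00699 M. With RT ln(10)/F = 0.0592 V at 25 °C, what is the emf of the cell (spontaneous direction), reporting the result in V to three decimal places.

+5.706 V

F₂/F⁻ is the cathode (higher E°), Ca²⁺/Ca the anode: E°cell = +2.86 − (-2.87) = +5.73 V, n = 2.
Overall: F₂(g) + Ca(s) → 2 F⁻(aq) + Ca²⁺(aq)
Q = [F⁻]^2·[Ca²⁺] / (P(F₂)); log Q = 0.809.
E = E° − (0.0592/n) log Q = +5.73 − (0.0592/2)(0.809) = +5.706 V.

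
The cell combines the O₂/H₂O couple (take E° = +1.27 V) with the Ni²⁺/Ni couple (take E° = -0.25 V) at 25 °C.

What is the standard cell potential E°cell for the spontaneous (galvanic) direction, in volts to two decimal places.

+1.52 V

The O₂/H₂O couple has the higher reduction potential, so it is the cathode; Ni²⁺/Ni is oxidised at the anode.
E°cell = E°(cathode) − E°(anode) = (+1.27) − (-0.25) = +1.52 V.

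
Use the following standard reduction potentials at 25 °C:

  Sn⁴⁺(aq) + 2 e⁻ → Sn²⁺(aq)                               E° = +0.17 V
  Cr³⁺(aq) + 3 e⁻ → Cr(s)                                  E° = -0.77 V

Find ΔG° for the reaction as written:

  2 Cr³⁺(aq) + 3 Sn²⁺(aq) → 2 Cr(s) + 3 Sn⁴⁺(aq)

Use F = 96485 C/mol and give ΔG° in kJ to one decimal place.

As written, Cr³⁺/Cr is reduced (cathode) and Sn⁴⁺/Sn²⁺ is oxidised (anode), so E°cell = (-0.77) − (+0.17) = -0.94 V.
Balancing electrons gives n = 6.
ΔG° = −nFE° = −(6)(96485)(-0.94) = 544,175 J = +544.2 kJ.

+544.2 kJ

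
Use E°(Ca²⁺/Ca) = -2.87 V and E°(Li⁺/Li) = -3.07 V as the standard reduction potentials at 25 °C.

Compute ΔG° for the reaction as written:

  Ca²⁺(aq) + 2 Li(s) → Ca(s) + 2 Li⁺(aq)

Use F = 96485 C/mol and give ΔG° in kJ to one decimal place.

-38.6 kJ

As written, Ca²⁺/Ca is reduced (cathode) and Li⁺/Li is oxidised (anode), so E°cell = (-2.87) − (-3.07) = +0.20 V.
Balancing electrons gives n = 2.
ΔG° = −nFE° = −(2)(96485)(+0.20) = -38,594 J = -38.6 kJ.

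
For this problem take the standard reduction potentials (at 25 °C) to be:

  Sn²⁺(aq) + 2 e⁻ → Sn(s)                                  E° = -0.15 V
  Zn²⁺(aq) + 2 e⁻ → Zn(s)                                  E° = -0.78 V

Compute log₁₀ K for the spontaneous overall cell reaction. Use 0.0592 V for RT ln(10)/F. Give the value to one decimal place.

Cathode: Sn²⁺/Sn; anode: Zn²⁺/Zn. E°cell = +0.63 V, n = 2.
log K = nE°cell / 0.0592 = (2)(+0.63) / 0.0592 = 21.3.

21.3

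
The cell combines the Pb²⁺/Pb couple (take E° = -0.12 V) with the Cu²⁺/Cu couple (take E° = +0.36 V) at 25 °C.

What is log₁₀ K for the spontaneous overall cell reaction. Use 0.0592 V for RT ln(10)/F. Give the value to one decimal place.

16.2

Cathode: Cu²⁺/Cu; anode: Pb²⁺/Pb. E°cell = +0.48 V, n = 2.
log K = nE°cell / 0.0592 = (2)(+0.48) / 0.0592 = 16.2.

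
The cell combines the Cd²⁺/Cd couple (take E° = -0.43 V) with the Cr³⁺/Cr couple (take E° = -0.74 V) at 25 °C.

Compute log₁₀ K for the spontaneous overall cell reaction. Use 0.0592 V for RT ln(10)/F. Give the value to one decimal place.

Cathode: Cd²⁺/Cd; anode: Cr³⁺/Cr. E°cell = +0.31 V, n = 6.
log K = nE°cell / 0.0592 = (6)(+0.31) / 0.0592 = 31.4.

31.4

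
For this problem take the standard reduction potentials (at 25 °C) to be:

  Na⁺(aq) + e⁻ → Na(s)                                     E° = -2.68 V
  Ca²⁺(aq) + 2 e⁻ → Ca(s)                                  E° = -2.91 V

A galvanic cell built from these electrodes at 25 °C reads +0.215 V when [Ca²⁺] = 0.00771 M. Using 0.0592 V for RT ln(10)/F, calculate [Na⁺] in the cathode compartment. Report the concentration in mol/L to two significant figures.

Na⁺/Na is the cathode, Ca²⁺/Ca the anode: E°cell = +0.23 V, n = 2.
Overall reaction: 2 Na⁺(aq) + Ca(s) → 2 Na(s) + Ca²⁺(aq); Q = [Ca²⁺]^1/[Na⁺]^2.
From E = E° − (0.0592/n) log Q: log Q = (E° − E)·n/0.0592 = (+0.23 − (+0.215))·2/0.0592 = 0.5068.
So 2·log[Na⁺] = 1·log(0.00771) − log Q = -2.1129 − (0.5068) = -2.6197; log[Na⁺] = -2.6197 / 2 = -1.3098; [Na⁺] = 10^(-1.3098) ≈ 0.049 M.

0.049 M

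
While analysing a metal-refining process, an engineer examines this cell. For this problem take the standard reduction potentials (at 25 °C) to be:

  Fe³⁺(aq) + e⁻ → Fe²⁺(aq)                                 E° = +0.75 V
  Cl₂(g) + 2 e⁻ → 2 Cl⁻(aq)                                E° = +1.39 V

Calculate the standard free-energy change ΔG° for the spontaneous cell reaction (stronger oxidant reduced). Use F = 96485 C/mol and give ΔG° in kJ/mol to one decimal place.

Cl₂/Cl⁻ (E° = +1.39 V) is the cathode; Fe³⁺/Fe²⁺ (E° = +0.75 V) is the anode, so E°cell = +0.64 V.
Balancing electrons gives n = 2 (lcm of 2 and 1).
ΔG° = −nFE° = −(2)(96485)(+0.64) = -123,501 J = -123.5 kJ/mol.

-123.5 kJ/mol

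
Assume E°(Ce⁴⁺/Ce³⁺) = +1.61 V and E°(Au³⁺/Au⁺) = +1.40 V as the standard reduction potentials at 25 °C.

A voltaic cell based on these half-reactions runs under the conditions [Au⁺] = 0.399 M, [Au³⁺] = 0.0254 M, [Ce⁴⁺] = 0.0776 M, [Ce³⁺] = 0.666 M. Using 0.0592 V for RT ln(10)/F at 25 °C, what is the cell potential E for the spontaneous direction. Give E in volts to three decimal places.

+0.190 V

Ce⁴⁺/Ce³⁺ is the cathode (higher E°), Au³⁺/Au⁺ the anode: E°cell = +1.61 − (+1.40) = +0.21 V, n = 2.
Overall: 2 Ce⁴⁺(aq) + Au⁺(aq) → 2 Ce³⁺(aq) + Au³⁺(aq)
Q = [Ce³⁺]^2·[Au³⁺] / ([Ce⁴⁺]^2·[Au⁺]); log Q = 0.671.
E = E° − (0.0592/n) log Q = +0.21 − (0.0592/2)(0.671) = +0.190 V.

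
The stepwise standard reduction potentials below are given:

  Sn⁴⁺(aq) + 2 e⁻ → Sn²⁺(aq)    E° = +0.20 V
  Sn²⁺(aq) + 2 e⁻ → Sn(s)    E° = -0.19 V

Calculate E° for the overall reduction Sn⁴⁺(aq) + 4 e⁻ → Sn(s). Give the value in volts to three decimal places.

+0.005 V

Since ΔG° = −nFE° is additive over sequential reductions, n₃E°₃ = n₁E°₁ + n₂E°₂.
E°₃ = (2×+0.20 + 2×-0.19) / 4 = (+0.020) / 4 = +0.005 V.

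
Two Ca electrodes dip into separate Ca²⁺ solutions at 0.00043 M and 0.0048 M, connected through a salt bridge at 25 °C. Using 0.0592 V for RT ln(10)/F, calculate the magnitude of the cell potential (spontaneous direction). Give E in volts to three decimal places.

+0.031 V

For a concentration cell E°cell = 0. The 0.0048 M side is the cathode (reduction is favoured where [Ca²⁺] is higher).
With n = 2, E = −(0.0592/2) log([Ca²⁺]ₐₙ/[Ca²⁺]꜀ₐₜ) = −(0.0592/2) log(0.00043/0.0048) = −(0.0592/2)(-1.048) = +0.031 V.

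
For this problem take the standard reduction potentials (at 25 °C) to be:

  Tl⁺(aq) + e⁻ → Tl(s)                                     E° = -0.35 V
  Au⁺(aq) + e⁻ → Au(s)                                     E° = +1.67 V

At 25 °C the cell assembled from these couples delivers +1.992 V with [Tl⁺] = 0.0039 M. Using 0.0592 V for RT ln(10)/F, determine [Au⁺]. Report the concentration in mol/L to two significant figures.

0.0013 M

Au⁺/Au is the cathode, Tl⁺/Tl the anode: E°cell = +2.02 V, n = 1.
Overall reaction: Au⁺(aq) + Tl(s) → Au(s) + Tl⁺(aq); Q = [Tl⁺]^1/[Au⁺]^1.
From E = E° − (0.0592/n) log Q: log Q = (E° − E)·n/0.0592 = (+2.02 − (+1.992))·1/0.0592 = 0.4730.
So 1·log[Au⁺] = 1·log(0.0039) − log Q = -2.4089 − (0.4730) = -2.8819; [Au⁺] = 10^(-2.8819) ≈ 0.0013 M.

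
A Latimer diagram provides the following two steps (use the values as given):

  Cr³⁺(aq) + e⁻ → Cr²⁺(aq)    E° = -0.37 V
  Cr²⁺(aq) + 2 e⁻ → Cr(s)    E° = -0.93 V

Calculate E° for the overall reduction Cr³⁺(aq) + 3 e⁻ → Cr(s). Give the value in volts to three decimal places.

Since ΔG° = −nFE° is additive over sequential reductions, n₃E°₃ = n₁E°₁ + n₂E°₂.
E°₃ = (1×-0.37 + 2×-0.93) / 3 = (-2.230) / 3 = -0.743 V.

-0.743 V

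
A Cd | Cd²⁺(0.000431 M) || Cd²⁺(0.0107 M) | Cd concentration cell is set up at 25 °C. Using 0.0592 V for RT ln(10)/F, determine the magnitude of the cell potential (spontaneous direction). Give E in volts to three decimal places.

+0.041 V

For a concentration cell E°cell = 0. The 0.0107 M side is the cathode (reduction is favoured where [Cd²⁺] is higher).
With n = 2, E = −(0.0592/2) log([Cd²⁺]ₐₙ/[Cd²⁺]꜀ₐₜ) = −(0.0592/2) log(0.000431/0.0107) = −(0.0592/2)(-1.395) = +0.041 V.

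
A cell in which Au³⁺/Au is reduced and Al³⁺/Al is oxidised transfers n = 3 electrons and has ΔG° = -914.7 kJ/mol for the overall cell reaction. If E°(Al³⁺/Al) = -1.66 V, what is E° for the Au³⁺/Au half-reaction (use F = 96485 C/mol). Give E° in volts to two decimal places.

E°cell = −ΔG°/(nF) = −(-914.7×10³)/((3)(96485)) = +3.160 V.
Since Au³⁺/Au is the cathode and Al³⁺/Al the anode, E°cell = E°(Au³⁺/Au) − E°(Al³⁺/Al).
So E°(Au³⁺/Au) = E°cell + E°(Al³⁺/Al) = +3.160 + (-1.66) = +1.50 V.

+1.50 V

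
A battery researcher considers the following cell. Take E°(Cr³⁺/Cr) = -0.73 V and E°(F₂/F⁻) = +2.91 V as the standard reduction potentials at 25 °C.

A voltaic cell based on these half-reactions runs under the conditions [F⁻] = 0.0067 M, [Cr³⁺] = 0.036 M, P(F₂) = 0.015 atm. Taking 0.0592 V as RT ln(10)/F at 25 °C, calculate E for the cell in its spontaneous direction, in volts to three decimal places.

F₂/F⁻ is the cathode (higher E°), Cr³⁺/Cr the anode: E°cell = +2.91 − (-0.73) = +3.64 V, n = 6.
Overall: 3 F₂(g) + 2 Cr(s) → 6 F⁻(aq) + 2 Cr³⁺(aq)
Q = [F⁻]^6·[Cr³⁺]^2 / (P(F₂)^3); log Q = -10.459.
E = E° − (0.0592/n) log Q = +3.64 − (0.0592/6)(-10.459) = +3.743 V.

+3.743 V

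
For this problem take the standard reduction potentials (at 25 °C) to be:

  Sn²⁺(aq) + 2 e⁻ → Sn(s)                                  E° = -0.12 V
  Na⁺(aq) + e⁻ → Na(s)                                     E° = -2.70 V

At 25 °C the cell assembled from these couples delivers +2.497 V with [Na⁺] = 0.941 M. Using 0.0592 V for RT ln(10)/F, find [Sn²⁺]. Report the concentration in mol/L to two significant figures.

0.0014 M

Sn²⁺/Sn is the cathode, Na⁺/Na the anode: E°cell = +2.58 V, n = 2.
Overall reaction: Sn²⁺(aq) + 2 Na(s) → Sn(s) + 2 Na⁺(aq); Q = [Na⁺]^2/[Sn²⁺]^1.
From E = E° − (0.0592/n) log Q: log Q = (E° − E)·n/0.0592 = (+2.58 − (+2.497))·2/0.0592 = 2.8041.
So 1·log[Sn²⁺] = 2·log(0.941) − log Q = -0.0528 − (2.8041) = -2.8569; [Sn²⁺] = 10^(-2.8569) ≈ 0.0014 M.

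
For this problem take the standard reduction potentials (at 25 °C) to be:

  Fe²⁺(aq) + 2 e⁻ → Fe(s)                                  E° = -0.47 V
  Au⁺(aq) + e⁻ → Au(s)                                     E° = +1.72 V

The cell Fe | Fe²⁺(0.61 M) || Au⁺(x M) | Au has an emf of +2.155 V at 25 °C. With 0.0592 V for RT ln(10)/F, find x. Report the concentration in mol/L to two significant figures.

Au⁺/Au is the cathode, Fe²⁺/Fe the anode: E°cell = +2.19 V, n = 2.
Overall reaction: 2 Au⁺(aq) + Fe(s) → 2 Au(s) + Fe²⁺(aq); Q = [Fe²⁺]^1/[Au⁺]^2.
From E = E° − (0.0592/n) log Q: log Q = (E° − E)·n/0.0592 = (+2.19 − (+2.155))·2/0.0592 = 1.1824.
So 2·log[Au⁺] = 1·log(0.61) − log Q = -0.2147 − (1.1824) = -1.3971; log[Au⁺] = -1.3971 / 2 = -0.6986; [Au⁺] = 10^(-0.6986) ≈ 0.20 M.

0.20 M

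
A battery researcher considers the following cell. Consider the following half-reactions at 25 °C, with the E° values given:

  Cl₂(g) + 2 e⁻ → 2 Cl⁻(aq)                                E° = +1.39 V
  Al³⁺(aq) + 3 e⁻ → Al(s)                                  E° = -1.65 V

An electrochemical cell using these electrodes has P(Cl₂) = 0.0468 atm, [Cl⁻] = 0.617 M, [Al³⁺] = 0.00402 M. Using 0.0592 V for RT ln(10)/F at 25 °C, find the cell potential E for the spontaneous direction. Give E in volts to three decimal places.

Cl₂/Cl⁻ is the cathode (higher E°), Al³⁺/Al the anode: E°cell = +1.39 − (-1.65) = +3.04 V, n = 6.
Overall: 3 Cl₂(g) + 2 Al(s) → 6 Cl⁻(aq) + 2 Al³⁺(aq)
Q = [Cl⁻]^6·[Al³⁺]^2 / (P(Cl₂)^3); log Q = -2.061.
E = E° − (0.0592/n) log Q = +3.04 − (0.0592/6)(-2.061) = +3.060 V.

+3.060 V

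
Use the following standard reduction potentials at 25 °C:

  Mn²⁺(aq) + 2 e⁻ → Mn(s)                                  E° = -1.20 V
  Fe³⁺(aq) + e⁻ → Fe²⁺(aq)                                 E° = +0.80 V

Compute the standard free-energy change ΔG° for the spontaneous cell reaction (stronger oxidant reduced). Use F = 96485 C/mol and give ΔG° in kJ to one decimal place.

-385.9 kJ

Fe³⁺/Fe²⁺ (E° = +0.80 V) is the cathode; Mn²⁺/Mn (E° = -1.20 V) is the anode, so E°cell = +2.00 V.
Balancing electrons gives n = 2 (lcm of 1 and 2).
ΔG° = −nFE° = −(2)(96485)(+2.00) = -385,940 J = -385.9 kJ.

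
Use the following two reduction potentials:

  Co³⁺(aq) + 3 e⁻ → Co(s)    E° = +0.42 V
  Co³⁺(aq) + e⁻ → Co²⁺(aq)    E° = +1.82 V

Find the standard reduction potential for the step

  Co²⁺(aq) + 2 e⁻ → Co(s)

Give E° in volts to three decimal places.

Sequential free energies add, so n₃E°₃ = n₁E°₁ + n₂E°₂.
With n₃ = 3, and the known step contributing 1×(+1.82) V, the unknown satisfies 2·E° = 3×(+0.42) − 1×(+1.82) = -0.560.
E° = -0.560 / 2 = -0.280 V.

-0.280 V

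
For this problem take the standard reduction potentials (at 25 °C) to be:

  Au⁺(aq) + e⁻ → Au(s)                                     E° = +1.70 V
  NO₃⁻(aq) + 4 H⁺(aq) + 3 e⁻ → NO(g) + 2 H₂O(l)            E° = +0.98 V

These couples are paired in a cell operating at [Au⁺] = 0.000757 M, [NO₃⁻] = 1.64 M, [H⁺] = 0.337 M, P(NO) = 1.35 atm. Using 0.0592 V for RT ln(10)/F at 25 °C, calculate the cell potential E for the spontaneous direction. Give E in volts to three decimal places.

Au⁺/Au is the cathode (higher E°), NO₃⁻/NO the anode: E°cell = +1.70 − (+0.98) = +0.72 V, n = 3.
Overall: 3 Au⁺(aq) + NO(g) + 2 H₂O(l) → 3 Au(s) + NO₃⁻(aq) + 4 H⁺(aq)
Q = [NO₃⁻]·[H⁺]^4 / ([Au⁺]^3·P(NO)); log Q = 7.558.
E = E° − (0.0592/n) log Q = +0.72 − (0.0592/3)(7.558) = +0.571 V.

+0.571 V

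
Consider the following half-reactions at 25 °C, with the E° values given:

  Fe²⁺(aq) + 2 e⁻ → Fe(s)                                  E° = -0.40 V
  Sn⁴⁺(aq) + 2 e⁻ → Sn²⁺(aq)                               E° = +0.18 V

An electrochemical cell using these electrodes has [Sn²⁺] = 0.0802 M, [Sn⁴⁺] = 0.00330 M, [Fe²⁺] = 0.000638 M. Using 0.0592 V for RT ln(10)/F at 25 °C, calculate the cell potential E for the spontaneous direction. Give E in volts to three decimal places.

+0.634 V

Sn⁴⁺/Sn²⁺ is the cathode (higher E°), Fe²⁺/Fe the anode: E°cell = +0.18 − (-0.40) = +0.58 V, n = 2.
Overall: Sn⁴⁺(aq) + Fe(s) → Sn²⁺(aq) + Fe²⁺(aq)
Q = [Sn²⁺]·[Fe²⁺] / ([Sn⁴⁺]); log Q = -1.810.
E = E° − (0.0592/n) log Q = +0.58 − (0.0592/2)(-1.810) = +0.634 V.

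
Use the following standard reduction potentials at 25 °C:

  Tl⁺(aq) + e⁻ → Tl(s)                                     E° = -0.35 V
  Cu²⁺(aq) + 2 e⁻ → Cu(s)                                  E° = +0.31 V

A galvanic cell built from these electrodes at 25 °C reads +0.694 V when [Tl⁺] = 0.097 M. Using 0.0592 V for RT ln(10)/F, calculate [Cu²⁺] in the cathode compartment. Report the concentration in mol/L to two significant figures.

Cu²⁺/Cu is the cathode, Tl⁺/Tl the anode: E°cell = +0.66 V, n = 2.
Overall reaction: Cu²⁺(aq) + 2 Tl(s) → Cu(s) + 2 Tl⁺(aq); Q = [Tl⁺]^2/[Cu²⁺]^1.
From E = E° − (0.0592/n) log Q: log Q = (E° − E)·n/0.0592 = (+0.66 − (+0.694))·2/0.0592 = -1.1486.
So 1·log[Cu²⁺] = 2·log(0.097) − log Q = -2.0265 − (-1.1486) = -0.8779; [Cu²⁺] = 10^(-0.8779) ≈ 0.13 M.

0.13 M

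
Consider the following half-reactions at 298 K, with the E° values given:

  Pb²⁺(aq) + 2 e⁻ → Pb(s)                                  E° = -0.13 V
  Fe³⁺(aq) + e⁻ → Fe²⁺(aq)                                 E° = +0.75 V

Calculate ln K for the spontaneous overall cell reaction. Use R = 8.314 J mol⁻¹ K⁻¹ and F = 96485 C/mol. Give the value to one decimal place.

Cathode: Fe³⁺/Fe²⁺; anode: Pb²⁺/Pb. E°cell = (+0.75) − (-0.13) = +0.88 V, with n = 2.
ΔG° = −nFE° = −RT ln K, so ln K = nFE°/(RT) = (2)(96485)(+0.88) / ((8.314)(298)) = 68.540.

68.5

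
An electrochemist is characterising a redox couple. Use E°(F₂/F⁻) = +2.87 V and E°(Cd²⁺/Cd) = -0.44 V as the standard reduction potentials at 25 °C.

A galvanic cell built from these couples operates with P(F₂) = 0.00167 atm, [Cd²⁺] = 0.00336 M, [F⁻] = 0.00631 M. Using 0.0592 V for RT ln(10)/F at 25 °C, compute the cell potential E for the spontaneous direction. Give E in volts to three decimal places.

+3.431 V

F₂/F⁻ is the cathode (higher E°), Cd²⁺/Cd the anode: E°cell = +2.87 − (-0.44) = +3.31 V, n = 2.
Overall: F₂(g) + Cd(s) → 2 F⁻(aq) + Cd²⁺(aq)
Q = [F⁻]^2·[Cd²⁺] / (P(F₂)); log Q = -4.096.
E = E° − (0.0592/n) log Q = +3.31 − (0.0592/2)(-4.096) = +3.431 V.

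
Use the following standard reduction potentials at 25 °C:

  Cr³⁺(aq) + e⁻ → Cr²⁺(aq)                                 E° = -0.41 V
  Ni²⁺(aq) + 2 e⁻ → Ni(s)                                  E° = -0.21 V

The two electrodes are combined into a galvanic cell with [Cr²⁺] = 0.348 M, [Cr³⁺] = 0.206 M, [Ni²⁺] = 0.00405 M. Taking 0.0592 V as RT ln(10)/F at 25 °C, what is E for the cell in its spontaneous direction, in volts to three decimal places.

Ni²⁺/Ni is the cathode (higher E°), Cr³⁺/Cr²⁺ the anode: E°cell = -0.21 − (-0.41) = +0.20 V, n = 2.
Overall: Ni²⁺(aq) + 2 Cr²⁺(aq) → Ni(s) + 2 Cr³⁺(aq)
Q = [Cr³⁺]^2 / ([Ni²⁺]·[Cr²⁺]^2); log Q = 1.937.
E = E° − (0.0592/n) log Q = +0.20 − (0.0592/2)(1.937) = +0.143 V.

+0.143 V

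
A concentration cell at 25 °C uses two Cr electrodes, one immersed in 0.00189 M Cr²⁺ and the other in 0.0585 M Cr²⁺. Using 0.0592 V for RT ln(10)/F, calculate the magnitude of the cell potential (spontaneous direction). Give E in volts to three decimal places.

For a concentration cell E°cell = 0. The 0.0585 M side is the cathode (reduction is favoured where [Cr²⁺] is higher).
With n = 2, E = −(0.0592/2) log([Cr²⁺]ₐₙ/[Cr²⁺]꜀ₐₜ) = −(0.0592/2) log(0.00189/0.0585) = −(0.0592/2)(-1.491) = +0.044 V.

+0.044 V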